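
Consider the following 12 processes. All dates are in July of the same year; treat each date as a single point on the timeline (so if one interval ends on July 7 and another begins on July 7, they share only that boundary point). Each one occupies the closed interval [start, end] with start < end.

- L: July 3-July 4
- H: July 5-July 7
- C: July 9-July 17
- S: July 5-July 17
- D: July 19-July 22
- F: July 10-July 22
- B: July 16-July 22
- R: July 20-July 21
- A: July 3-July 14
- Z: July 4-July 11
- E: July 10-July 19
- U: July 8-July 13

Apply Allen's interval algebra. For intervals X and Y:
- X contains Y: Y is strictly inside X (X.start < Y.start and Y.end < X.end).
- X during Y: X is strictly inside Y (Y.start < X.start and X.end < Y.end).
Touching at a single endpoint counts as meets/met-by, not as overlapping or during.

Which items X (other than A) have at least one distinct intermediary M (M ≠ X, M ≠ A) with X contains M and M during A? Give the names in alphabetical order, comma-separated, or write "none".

Target A = [July 3, July 14].
Intermediaries M with M during A: H, U, Z.
Via H — items with X contains H: Z.
Via U — items with X contains U: S.
Via Z — items with X contains Z: none.
Union: S, Z.

S, Z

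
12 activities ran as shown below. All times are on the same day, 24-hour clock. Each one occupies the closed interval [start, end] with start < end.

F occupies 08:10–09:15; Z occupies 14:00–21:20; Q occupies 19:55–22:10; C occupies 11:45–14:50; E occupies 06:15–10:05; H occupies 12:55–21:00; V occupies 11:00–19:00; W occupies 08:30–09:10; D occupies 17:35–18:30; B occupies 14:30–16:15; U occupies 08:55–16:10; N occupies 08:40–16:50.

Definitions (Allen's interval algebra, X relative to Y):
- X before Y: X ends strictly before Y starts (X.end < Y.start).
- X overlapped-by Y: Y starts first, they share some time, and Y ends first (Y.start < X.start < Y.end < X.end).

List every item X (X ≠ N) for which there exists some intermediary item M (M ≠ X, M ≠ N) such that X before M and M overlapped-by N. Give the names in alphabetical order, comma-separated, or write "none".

E, F, W

Target N = [08:40, 16:50].
Intermediaries M with M overlapped-by N: H, V, Z.
Via H — items with X before H: E, F, W.
Via V — items with X before V: E, F, W.
Via Z — items with X before Z: E, F, W.
Union: E, F, W.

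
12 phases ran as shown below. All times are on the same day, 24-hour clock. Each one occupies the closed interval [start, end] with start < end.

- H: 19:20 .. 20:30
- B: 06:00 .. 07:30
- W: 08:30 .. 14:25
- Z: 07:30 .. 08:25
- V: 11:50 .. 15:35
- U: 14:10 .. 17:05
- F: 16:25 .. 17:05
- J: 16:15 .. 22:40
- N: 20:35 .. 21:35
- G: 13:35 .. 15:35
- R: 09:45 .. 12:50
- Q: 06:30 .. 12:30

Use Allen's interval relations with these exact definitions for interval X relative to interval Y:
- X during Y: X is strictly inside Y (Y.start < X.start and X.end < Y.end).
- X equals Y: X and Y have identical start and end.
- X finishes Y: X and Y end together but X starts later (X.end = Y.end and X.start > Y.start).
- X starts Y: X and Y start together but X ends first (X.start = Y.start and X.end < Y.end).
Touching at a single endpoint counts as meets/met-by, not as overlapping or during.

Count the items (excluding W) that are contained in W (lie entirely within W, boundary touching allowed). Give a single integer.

1

Target W = [08:30, 14:25].
B [06:00, 07:30] → before → no.
F [16:25, 17:05] → after → no.
G [13:35, 15:35] → overlapped-by → no.
H [19:20, 20:30] → after → no.
J [16:15, 22:40] → after → no.
N [20:35, 21:35] → after → no.
Q [06:30, 12:30] → overlaps → no.
R [09:45, 12:50] → during → counts.
U [14:10, 17:05] → overlapped-by → no.
V [11:50, 15:35] → overlapped-by → no.
Z [07:30, 08:25] → before → no.
Total: 1.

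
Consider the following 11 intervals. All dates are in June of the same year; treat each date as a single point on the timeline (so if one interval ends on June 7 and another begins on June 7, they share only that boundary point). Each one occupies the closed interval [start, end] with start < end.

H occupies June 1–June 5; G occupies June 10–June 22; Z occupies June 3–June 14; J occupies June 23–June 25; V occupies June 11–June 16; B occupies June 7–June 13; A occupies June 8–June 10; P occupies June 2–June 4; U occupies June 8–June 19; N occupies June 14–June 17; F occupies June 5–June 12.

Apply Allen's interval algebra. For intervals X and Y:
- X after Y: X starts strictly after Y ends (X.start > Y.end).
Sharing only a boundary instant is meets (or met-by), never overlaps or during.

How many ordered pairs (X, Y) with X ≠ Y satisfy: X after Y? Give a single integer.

27

Checking all 110 ordered pairs for relation 'after'; matching pairs in alphabetical order:
(A, H): A after H ✓
(A, P): A after P ✓
(B, H): B after H ✓
(B, P): B after P ✓
(F, P): F after P ✓
(G, H): G after H ✓
(G, P): G after P ✓
(J, A): J after A ✓
(J, B): J after B ✓
(J, F): J after F ✓
(J, G): J after G ✓
(J, H): J after H ✓
(J, N): J after N ✓
(J, P): J after P ✓
(J, U): J after U ✓
(J, V): J after V ✓
(J, Z): J after Z ✓
(N, A): N after A ✓
(N, B): N after B ✓
(N, F): N after F ✓
(N, H): N after H ✓
(N, P): N after P ✓
(U, H): U after H ✓
(U, P): U after P ✓
... plus 3 further pairs not listed.
Count: 27.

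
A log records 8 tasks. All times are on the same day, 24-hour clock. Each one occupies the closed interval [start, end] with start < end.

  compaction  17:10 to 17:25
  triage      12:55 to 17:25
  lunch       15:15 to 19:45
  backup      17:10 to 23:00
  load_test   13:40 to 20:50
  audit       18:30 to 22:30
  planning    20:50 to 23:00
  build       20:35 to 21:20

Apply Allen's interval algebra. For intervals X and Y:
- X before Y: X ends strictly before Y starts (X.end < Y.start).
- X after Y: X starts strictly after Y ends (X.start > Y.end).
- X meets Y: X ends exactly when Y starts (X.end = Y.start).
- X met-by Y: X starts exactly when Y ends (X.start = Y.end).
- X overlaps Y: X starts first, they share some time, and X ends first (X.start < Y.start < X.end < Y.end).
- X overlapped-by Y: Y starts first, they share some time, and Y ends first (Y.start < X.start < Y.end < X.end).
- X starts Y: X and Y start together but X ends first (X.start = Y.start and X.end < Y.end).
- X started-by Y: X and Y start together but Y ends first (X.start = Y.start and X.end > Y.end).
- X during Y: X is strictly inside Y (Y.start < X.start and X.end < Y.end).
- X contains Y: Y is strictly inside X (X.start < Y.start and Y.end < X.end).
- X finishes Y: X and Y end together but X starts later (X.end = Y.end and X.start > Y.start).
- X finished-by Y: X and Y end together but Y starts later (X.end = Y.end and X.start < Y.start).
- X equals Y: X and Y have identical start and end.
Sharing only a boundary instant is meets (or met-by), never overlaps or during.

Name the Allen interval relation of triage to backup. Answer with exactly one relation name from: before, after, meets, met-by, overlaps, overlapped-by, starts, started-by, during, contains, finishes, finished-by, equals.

overlaps

triage = [12:55, 17:25]; backup = [17:10, 23:00].
Compare endpoints: triage.start < backup.start, triage.start < backup.end, triage.end > backup.start, triage.end < backup.end.
That pattern is 'overlaps'.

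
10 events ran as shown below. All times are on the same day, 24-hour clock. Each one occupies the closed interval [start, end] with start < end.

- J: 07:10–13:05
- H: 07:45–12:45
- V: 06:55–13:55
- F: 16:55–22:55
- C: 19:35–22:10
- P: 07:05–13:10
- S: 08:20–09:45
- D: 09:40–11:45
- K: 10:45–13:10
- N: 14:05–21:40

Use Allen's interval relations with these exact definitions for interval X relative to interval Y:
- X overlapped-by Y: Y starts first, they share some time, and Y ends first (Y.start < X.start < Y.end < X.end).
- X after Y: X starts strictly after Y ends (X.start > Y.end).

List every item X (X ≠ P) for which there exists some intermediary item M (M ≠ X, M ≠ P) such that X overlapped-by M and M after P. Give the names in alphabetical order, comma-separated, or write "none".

C, F

Target P = [07:05, 13:10].
Intermediaries M with M after P: C, F, N.
Via C — items with X overlapped-by C: none.
Via F — items with X overlapped-by F: none.
Via N — items with X overlapped-by N: C, F.
Union: C, F.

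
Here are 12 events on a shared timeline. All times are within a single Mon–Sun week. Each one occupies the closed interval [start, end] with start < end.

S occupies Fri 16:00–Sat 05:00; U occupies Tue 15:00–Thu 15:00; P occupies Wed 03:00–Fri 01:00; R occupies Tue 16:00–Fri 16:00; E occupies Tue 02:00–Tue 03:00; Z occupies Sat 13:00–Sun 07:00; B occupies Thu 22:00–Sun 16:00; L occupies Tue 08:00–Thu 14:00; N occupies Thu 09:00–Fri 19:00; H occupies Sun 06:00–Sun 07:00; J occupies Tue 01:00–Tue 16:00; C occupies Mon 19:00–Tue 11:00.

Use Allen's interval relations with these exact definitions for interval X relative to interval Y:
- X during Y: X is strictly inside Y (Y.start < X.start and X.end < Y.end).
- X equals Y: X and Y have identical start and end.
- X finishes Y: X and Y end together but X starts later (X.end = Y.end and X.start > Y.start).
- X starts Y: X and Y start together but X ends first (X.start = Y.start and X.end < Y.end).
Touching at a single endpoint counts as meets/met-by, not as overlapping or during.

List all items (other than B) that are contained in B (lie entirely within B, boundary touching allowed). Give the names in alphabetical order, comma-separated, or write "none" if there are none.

H, S, Z

Target B = [Thu 22:00, Sun 16:00].
C [Mon 19:00, Tue 11:00] → before → no.
E [Tue 02:00, Tue 03:00] → before → no.
H [Sun 06:00, Sun 07:00] → during → yes.
J [Tue 01:00, Tue 16:00] → before → no.
L [Tue 08:00, Thu 14:00] → before → no.
N [Thu 09:00, Fri 19:00] → overlaps → no.
P [Wed 03:00, Fri 01:00] → overlaps → no.
R [Tue 16:00, Fri 16:00] → overlaps → no.
S [Fri 16:00, Sat 05:00] → during → yes.
U [Tue 15:00, Thu 15:00] → before → no.
Z [Sat 13:00, Sun 07:00] → during → yes.
Result: H, S, Z.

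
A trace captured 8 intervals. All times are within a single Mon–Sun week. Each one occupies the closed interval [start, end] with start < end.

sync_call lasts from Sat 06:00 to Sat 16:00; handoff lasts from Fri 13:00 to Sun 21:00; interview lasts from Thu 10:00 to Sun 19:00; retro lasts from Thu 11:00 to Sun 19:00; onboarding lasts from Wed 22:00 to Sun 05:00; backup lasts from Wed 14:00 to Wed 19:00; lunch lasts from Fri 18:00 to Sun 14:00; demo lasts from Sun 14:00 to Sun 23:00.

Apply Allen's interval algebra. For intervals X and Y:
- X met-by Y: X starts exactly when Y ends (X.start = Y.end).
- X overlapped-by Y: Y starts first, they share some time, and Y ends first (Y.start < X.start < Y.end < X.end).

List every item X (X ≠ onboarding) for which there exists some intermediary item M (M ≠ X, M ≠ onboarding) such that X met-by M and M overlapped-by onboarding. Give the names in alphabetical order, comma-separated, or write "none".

demo

Target onboarding = [Wed 22:00, Sun 05:00].
Intermediaries M with M overlapped-by onboarding: handoff, interview, lunch, retro.
Via handoff — items with X met-by handoff: none.
Via interview — items with X met-by interview: none.
Via lunch — items with X met-by lunch: demo.
Via retro — items with X met-by retro: none.
Union: demo.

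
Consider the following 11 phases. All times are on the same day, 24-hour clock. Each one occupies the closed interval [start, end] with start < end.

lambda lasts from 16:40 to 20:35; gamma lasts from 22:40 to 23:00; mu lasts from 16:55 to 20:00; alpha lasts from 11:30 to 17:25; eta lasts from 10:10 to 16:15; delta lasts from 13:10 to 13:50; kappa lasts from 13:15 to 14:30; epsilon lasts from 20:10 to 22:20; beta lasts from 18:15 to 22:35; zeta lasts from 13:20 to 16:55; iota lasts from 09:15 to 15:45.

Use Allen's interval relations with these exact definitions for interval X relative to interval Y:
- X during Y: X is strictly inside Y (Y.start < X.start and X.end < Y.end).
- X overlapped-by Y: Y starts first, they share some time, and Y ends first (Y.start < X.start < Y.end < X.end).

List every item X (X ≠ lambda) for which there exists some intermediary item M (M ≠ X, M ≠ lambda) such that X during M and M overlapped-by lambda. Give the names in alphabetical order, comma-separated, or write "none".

epsilon

Target lambda = [16:40, 20:35].
Intermediaries M with M overlapped-by lambda: beta, epsilon.
Via beta — items with X during beta: epsilon.
Via epsilon — items with X during epsilon: none.
Union: epsilon.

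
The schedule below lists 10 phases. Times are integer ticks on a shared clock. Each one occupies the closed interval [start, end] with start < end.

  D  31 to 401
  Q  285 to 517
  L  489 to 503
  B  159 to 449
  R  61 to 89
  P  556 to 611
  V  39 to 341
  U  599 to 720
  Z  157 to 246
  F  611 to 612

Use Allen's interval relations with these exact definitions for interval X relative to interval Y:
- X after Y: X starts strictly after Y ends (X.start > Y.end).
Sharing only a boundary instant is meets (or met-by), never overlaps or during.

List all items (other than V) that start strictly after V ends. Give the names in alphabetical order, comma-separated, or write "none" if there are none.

F, L, P, U

Target V = [39, 341].
B [159, 449] → overlapped-by → no.
D [31, 401] → contains → no.
F [611, 612] → after → yes.
L [489, 503] → after → yes.
P [556, 611] → after → yes.
Q [285, 517] → overlapped-by → no.
R [61, 89] → during → no.
U [599, 720] → after → yes.
Z [157, 246] → during → no.
Result: F, L, P, U.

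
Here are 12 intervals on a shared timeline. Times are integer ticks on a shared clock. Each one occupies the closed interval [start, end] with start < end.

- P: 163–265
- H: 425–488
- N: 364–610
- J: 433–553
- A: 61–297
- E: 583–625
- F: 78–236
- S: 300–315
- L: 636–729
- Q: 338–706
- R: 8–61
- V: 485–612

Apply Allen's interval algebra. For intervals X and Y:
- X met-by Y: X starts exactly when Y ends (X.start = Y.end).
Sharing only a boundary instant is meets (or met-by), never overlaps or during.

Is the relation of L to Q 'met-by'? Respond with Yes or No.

L = [636, 729], Q = [338, 706].
Actual relation of L to Q: overlapped-by.
Asked whether 'met-by' holds → No.

No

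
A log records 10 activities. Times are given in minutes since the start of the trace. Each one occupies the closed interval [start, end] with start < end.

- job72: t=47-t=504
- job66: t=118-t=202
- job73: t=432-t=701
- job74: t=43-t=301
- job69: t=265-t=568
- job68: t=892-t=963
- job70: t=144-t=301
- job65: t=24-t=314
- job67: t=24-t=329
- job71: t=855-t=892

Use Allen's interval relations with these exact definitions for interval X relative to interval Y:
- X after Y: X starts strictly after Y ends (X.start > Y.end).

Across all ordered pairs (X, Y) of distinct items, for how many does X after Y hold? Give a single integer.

Checking all 90 ordered pairs for relation 'after'; matching pairs in alphabetical order:
(job68, job65): job68 after job65 ✓
(job68, job66): job68 after job66 ✓
(job68, job67): job68 after job67 ✓
(job68, job69): job68 after job69 ✓
(job68, job70): job68 after job70 ✓
(job68, job72): job68 after job72 ✓
(job68, job73): job68 after job73 ✓
(job68, job74): job68 after job74 ✓
(job69, job66): job69 after job66 ✓
(job71, job65): job71 after job65 ✓
(job71, job66): job71 after job66 ✓
(job71, job67): job71 after job67 ✓
(job71, job69): job71 after job69 ✓
(job71, job70): job71 after job70 ✓
(job71, job72): job71 after job72 ✓
(job71, job73): job71 after job73 ✓
(job71, job74): job71 after job74 ✓
(job73, job65): job73 after job65 ✓
(job73, job66): job73 after job66 ✓
(job73, job67): job73 after job67 ✓
(job73, job70): job73 after job70 ✓
(job73, job74): job73 after job74 ✓
Count: 22.

22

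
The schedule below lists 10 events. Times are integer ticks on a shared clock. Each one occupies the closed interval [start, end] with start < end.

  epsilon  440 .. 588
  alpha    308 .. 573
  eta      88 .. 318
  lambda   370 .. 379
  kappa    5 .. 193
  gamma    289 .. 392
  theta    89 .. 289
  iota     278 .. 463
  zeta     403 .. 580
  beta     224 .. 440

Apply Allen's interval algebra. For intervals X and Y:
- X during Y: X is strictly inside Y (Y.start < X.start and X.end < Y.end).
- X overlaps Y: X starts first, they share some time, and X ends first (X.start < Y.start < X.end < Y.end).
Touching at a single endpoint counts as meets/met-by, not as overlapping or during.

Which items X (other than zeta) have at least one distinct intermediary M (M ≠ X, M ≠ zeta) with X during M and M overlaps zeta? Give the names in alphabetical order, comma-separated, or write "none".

Target zeta = [403, 580].
Intermediaries M with M overlaps zeta: alpha, beta, iota.
Via alpha — items with X during alpha: lambda.
Via beta — items with X during beta: gamma, lambda.
Via iota — items with X during iota: gamma, lambda.
Union: gamma, lambda.

gamma, lambda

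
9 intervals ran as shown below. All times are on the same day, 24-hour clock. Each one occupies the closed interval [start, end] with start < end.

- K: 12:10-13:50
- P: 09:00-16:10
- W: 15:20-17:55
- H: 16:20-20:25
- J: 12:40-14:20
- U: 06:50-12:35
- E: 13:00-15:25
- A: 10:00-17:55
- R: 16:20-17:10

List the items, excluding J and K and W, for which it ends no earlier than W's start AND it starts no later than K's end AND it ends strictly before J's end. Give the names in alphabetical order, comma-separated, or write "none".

none

Conditions: its end is no earlier than W's start (X.end >= 15:20) AND its start is no later than K's end (X.start <= 13:50) AND its end is strictly before J's end (X.end < 14:20).
A: end 17:55 >= 15:20? ✓; start 10:00 <= 13:50? ✓; end 17:55 < 14:20? ✗ → no.
E: end 15:25 >= 15:20? ✓; start 13:00 <= 13:50? ✓; end 15:25 < 14:20? ✗ → no.
H: end 20:25 >= 15:20? ✓; start 16:20 <= 13:50? ✗; end 20:25 < 14:20? ✗ → no.
P: end 16:10 >= 15:20? ✓; start 09:00 <= 13:50? ✓; end 16:10 < 14:20? ✗ → no.
R: end 17:10 >= 15:20? ✓; start 16:20 <= 13:50? ✗; end 17:10 < 14:20? ✗ → no.
U: end 12:35 >= 15:20? ✗; start 06:50 <= 13:50? ✓; end 12:35 < 14:20? ✓ → no.
Result: none.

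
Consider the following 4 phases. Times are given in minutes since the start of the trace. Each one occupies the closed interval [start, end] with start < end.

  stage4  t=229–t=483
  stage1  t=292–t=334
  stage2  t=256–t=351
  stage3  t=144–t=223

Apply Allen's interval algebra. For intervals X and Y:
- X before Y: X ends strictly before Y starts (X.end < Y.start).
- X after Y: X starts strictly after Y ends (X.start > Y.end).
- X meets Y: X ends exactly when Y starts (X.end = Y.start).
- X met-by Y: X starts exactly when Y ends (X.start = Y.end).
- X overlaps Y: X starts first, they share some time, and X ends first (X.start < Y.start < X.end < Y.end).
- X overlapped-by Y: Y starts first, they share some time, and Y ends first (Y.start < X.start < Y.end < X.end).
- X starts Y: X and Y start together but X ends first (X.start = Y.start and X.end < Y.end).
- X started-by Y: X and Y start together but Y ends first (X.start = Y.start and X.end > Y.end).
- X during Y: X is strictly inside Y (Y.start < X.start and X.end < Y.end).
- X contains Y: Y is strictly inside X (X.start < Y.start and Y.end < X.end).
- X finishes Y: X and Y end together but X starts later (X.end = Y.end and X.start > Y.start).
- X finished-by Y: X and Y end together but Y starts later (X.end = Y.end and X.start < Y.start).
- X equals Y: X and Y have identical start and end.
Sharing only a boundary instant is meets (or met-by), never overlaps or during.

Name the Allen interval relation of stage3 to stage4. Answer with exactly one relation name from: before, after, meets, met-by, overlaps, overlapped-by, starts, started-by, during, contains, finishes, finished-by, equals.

stage3 = [t=144, t=223]; stage4 = [t=229, t=483].
Compare endpoints: stage3.start < stage4.start, stage3.start < stage4.end, stage3.end < stage4.start, stage3.end < stage4.end.
That pattern is 'before'.

before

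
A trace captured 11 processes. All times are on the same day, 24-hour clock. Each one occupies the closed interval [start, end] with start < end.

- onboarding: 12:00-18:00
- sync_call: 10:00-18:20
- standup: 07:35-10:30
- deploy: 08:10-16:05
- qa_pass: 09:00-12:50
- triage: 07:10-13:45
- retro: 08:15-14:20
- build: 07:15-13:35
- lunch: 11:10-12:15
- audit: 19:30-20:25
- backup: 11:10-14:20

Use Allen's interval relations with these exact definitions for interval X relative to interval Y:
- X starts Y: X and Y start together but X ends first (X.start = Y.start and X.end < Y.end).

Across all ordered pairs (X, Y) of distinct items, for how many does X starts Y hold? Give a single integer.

1

Checking all 110 ordered pairs for relation 'starts'; matching pairs in alphabetical order:
(lunch, backup): lunch starts backup ✓
Count: 1.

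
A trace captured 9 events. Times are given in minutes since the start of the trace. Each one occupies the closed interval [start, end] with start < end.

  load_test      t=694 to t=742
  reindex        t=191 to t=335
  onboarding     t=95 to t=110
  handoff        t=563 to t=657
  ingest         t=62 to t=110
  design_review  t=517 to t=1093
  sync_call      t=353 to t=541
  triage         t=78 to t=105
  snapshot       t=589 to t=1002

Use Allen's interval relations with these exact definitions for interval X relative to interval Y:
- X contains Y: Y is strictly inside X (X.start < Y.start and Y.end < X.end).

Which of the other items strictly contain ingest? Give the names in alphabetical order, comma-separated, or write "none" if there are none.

none

Target ingest = [t=62, t=110].
design_review [t=517, t=1093] → after → no.
handoff [t=563, t=657] → after → no.
load_test [t=694, t=742] → after → no.
onboarding [t=95, t=110] → finishes → no.
reindex [t=191, t=335] → after → no.
snapshot [t=589, t=1002] → after → no.
sync_call [t=353, t=541] → after → no.
triage [t=78, t=105] → during → no.
Result: none.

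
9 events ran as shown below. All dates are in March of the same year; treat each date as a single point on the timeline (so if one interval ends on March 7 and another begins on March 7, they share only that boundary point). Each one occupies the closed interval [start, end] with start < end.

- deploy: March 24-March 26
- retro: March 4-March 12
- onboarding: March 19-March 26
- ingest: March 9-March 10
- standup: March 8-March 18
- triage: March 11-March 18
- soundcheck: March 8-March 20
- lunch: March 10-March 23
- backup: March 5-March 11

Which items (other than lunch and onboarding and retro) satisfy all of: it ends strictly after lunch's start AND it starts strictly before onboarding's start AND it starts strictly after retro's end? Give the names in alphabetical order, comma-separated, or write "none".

none

Conditions: its end is strictly after lunch's start (X.end > March 10) AND its start is strictly before onboarding's start (X.start < March 19) AND its start is strictly after retro's end (X.start > March 12).
backup: end March 11 > March 10? ✓; start March 5 < March 19? ✓; start March 5 > March 12? ✗ → no.
deploy: end March 26 > March 10? ✓; start March 24 < March 19? ✗; start March 24 > March 12? ✓ → no.
ingest: end March 10 > March 10? ✗; start March 9 < March 19? ✓; start March 9 > March 12? ✗ → no.
soundcheck: end March 20 > March 10? ✓; start March 8 < March 19? ✓; start March 8 > March 12? ✗ → no.
standup: end March 18 > March 10? ✓; start March 8 < March 19? ✓; start March 8 > March 12? ✗ → no.
triage: end March 18 > March 10? ✓; start March 11 < March 19? ✓; start March 11 > March 12? ✗ → no.
Result: none.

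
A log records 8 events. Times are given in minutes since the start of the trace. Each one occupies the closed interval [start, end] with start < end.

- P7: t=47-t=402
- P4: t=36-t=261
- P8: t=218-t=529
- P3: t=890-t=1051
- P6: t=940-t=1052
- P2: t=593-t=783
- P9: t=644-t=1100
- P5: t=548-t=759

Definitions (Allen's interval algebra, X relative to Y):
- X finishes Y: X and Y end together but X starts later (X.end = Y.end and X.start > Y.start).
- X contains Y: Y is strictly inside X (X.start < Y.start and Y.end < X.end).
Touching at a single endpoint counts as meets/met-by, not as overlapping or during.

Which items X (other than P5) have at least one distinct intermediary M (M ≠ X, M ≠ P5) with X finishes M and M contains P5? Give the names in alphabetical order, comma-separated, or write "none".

none

Target P5 = [t=548, t=759].
Intermediaries M with M contains P5: none.
Union: none.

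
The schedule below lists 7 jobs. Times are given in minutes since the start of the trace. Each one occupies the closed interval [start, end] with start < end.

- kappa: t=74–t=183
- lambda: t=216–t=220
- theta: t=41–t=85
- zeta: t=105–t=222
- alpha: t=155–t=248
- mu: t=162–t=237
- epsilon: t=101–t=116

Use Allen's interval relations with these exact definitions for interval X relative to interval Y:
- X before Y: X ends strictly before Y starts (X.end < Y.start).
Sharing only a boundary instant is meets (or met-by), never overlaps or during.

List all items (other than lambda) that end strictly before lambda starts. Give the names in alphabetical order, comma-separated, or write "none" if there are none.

Target lambda = [t=216, t=220].
alpha [t=155, t=248] → contains → no.
epsilon [t=101, t=116] → before → yes.
kappa [t=74, t=183] → before → yes.
mu [t=162, t=237] → contains → no.
theta [t=41, t=85] → before → yes.
zeta [t=105, t=222] → contains → no.
Result: epsilon, kappa, theta.

epsilon, kappa, theta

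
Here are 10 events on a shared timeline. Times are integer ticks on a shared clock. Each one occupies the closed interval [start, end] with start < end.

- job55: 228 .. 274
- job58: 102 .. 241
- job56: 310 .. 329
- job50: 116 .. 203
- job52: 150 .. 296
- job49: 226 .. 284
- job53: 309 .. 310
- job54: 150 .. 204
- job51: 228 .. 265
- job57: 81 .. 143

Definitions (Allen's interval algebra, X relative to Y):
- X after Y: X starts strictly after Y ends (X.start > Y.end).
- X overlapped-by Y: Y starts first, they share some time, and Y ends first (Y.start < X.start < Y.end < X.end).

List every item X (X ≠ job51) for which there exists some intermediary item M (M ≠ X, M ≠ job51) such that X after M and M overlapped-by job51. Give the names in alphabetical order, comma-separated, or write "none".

none

Target job51 = [228, 265].
Intermediaries M with M overlapped-by job51: none.
Union: none.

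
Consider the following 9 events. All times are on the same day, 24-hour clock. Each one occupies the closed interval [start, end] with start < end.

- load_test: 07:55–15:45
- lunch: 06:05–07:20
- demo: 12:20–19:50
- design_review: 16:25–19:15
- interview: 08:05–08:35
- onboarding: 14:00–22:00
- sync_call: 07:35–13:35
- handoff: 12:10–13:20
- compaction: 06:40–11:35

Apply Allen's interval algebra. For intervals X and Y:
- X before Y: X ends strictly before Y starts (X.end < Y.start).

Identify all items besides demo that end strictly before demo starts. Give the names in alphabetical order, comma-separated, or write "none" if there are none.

Target demo = [12:20, 19:50].
compaction [06:40, 11:35] → before → yes.
design_review [16:25, 19:15] → during → no.
handoff [12:10, 13:20] → overlaps → no.
interview [08:05, 08:35] → before → yes.
load_test [07:55, 15:45] → overlaps → no.
lunch [06:05, 07:20] → before → yes.
onboarding [14:00, 22:00] → overlapped-by → no.
sync_call [07:35, 13:35] → overlaps → no.
Result: compaction, interview, lunch.

compaction, interview, lunch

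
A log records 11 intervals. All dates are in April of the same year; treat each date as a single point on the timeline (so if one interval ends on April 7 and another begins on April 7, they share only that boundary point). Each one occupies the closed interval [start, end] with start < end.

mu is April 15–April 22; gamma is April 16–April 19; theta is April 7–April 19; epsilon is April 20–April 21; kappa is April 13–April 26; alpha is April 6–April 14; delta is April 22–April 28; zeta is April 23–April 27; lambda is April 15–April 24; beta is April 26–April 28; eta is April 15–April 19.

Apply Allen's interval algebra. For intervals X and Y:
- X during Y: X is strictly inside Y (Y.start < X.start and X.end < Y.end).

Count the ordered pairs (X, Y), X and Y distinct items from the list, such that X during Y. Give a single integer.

10

Checking all 110 ordered pairs for relation 'during'; matching pairs in alphabetical order:
(epsilon, kappa): epsilon during kappa ✓
(epsilon, lambda): epsilon during lambda ✓
(epsilon, mu): epsilon during mu ✓
(eta, kappa): eta during kappa ✓
(gamma, kappa): gamma during kappa ✓
(gamma, lambda): gamma during lambda ✓
(gamma, mu): gamma during mu ✓
(lambda, kappa): lambda during kappa ✓
(mu, kappa): mu during kappa ✓
(zeta, delta): zeta during delta ✓
Count: 10.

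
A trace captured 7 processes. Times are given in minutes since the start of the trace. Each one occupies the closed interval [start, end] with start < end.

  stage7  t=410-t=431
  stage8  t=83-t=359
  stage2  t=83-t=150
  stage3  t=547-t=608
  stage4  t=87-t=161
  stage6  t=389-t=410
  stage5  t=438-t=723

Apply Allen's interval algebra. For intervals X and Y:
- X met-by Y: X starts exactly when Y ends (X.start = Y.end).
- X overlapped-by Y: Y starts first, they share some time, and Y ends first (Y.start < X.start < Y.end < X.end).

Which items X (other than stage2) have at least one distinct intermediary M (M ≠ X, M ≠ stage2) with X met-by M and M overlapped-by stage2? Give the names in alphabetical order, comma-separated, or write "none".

Target stage2 = [t=83, t=150].
Intermediaries M with M overlapped-by stage2: stage4.
Via stage4 — items with X met-by stage4: none.
Union: none.

none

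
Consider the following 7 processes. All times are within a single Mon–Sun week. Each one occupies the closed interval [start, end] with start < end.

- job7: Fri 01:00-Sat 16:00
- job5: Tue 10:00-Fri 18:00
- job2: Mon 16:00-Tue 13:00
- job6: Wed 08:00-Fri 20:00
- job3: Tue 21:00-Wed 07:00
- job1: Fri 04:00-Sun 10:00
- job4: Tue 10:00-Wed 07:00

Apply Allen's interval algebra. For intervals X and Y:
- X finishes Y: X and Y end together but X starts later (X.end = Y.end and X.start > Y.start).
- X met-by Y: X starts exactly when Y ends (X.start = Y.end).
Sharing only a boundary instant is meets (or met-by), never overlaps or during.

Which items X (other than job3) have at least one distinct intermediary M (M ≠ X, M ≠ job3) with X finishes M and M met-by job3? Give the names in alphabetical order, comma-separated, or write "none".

Target job3 = [Tue 21:00, Wed 07:00].
Intermediaries M with M met-by job3: none.
Union: none.

none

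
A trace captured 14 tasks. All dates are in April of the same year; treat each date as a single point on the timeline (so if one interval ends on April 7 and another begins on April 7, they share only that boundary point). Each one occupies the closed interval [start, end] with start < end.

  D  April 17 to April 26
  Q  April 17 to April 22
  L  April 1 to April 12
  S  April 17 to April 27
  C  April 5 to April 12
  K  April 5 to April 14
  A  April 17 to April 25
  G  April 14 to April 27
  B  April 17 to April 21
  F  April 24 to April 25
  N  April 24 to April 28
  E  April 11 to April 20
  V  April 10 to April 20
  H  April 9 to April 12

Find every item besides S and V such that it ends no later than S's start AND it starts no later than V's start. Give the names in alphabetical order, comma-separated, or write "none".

C, H, K, L

Conditions: its end is no later than S's start (X.end <= April 17) AND its start is no later than V's start (X.start <= April 10).
A: end April 25 <= April 17? ✗; start April 17 <= April 10? ✗ → no.
B: end April 21 <= April 17? ✗; start April 17 <= April 10? ✗ → no.
C: end April 12 <= April 17? ✓; start April 5 <= April 10? ✓ → yes.
D: end April 26 <= April 17? ✗; start April 17 <= April 10? ✗ → no.
E: end April 20 <= April 17? ✗; start April 11 <= April 10? ✗ → no.
F: end April 25 <= April 17? ✗; start April 24 <= April 10? ✗ → no.
G: end April 27 <= April 17? ✗; start April 14 <= April 10? ✗ → no.
H: end April 12 <= April 17? ✓; start April 9 <= April 10? ✓ → yes.
K: end April 14 <= April 17? ✓; start April 5 <= April 10? ✓ → yes.
L: end April 12 <= April 17? ✓; start April 1 <= April 10? ✓ → yes.
N: end April 28 <= April 17? ✗; start April 24 <= April 10? ✗ → no.
Q: end April 22 <= April 17? ✗; start April 17 <= April 10? ✗ → no.
Result: C, H, K, L.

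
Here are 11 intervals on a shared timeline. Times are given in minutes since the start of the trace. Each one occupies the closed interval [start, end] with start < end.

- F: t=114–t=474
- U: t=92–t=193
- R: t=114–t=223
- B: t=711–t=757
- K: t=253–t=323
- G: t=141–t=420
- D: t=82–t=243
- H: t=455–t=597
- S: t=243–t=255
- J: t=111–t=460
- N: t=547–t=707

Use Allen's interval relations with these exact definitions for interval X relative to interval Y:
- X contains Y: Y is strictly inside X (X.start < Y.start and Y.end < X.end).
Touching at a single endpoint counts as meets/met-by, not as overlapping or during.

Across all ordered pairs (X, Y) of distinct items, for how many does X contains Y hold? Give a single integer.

Checking all 110 ordered pairs for relation 'contains'; matching pairs in alphabetical order:
(D, R): D contains R ✓
(D, U): D contains U ✓
(F, G): F contains G ✓
(F, K): F contains K ✓
(F, S): F contains S ✓
(G, K): G contains K ✓
(G, S): G contains S ✓
(J, G): J contains G ✓
(J, K): J contains K ✓
(J, R): J contains R ✓
(J, S): J contains S ✓
Count: 11.

11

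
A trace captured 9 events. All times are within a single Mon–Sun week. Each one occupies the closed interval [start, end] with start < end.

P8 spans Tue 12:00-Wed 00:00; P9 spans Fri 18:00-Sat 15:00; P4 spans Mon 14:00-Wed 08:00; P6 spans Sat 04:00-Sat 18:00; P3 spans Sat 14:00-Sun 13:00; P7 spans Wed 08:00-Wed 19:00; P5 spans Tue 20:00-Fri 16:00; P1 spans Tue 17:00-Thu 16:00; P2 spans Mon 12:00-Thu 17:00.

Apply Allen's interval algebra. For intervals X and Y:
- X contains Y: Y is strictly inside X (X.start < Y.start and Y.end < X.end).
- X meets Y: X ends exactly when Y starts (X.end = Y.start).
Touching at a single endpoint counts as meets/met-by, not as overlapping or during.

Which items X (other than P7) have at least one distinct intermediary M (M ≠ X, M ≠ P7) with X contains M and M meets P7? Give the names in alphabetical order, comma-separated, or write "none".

Target P7 = [Wed 08:00, Wed 19:00].
Intermediaries M with M meets P7: P4.
Via P4 — items with X contains P4: P2.
Union: P2.

P2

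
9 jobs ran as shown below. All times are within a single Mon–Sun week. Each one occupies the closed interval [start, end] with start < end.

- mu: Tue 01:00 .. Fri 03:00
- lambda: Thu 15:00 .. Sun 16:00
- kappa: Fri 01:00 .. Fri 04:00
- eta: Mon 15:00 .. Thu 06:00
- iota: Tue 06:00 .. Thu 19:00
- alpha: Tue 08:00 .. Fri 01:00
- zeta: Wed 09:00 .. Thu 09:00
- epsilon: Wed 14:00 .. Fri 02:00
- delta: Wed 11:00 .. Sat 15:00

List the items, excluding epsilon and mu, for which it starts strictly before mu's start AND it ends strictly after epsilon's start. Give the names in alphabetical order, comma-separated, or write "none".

Conditions: its start is strictly before mu's start (X.start < Tue 01:00) AND its end is strictly after epsilon's start (X.end > Wed 14:00).
alpha: start Tue 08:00 < Tue 01:00? ✗; end Fri 01:00 > Wed 14:00? ✓ → no.
delta: start Wed 11:00 < Tue 01:00? ✗; end Sat 15:00 > Wed 14:00? ✓ → no.
eta: start Mon 15:00 < Tue 01:00? ✓; end Thu 06:00 > Wed 14:00? ✓ → yes.
iota: start Tue 06:00 < Tue 01:00? ✗; end Thu 19:00 > Wed 14:00? ✓ → no.
kappa: start Fri 01:00 < Tue 01:00? ✗; end Fri 04:00 > Wed 14:00? ✓ → no.
lambda: start Thu 15:00 < Tue 01:00? ✗; end Sun 16:00 > Wed 14:00? ✓ → no.
zeta: start Wed 09:00 < Tue 01:00? ✗; end Thu 09:00 > Wed 14:00? ✓ → no.
Result: eta.

eta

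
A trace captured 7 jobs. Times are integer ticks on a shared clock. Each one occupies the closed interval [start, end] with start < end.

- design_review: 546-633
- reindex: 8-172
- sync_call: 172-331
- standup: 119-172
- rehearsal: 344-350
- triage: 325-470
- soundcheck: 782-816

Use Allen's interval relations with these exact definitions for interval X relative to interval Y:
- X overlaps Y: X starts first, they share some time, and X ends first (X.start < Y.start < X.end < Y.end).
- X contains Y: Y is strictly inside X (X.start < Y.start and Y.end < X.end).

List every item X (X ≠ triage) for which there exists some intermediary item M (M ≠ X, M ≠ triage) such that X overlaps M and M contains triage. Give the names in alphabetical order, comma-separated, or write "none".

none

Target triage = [325, 470].
Intermediaries M with M contains triage: none.
Union: none.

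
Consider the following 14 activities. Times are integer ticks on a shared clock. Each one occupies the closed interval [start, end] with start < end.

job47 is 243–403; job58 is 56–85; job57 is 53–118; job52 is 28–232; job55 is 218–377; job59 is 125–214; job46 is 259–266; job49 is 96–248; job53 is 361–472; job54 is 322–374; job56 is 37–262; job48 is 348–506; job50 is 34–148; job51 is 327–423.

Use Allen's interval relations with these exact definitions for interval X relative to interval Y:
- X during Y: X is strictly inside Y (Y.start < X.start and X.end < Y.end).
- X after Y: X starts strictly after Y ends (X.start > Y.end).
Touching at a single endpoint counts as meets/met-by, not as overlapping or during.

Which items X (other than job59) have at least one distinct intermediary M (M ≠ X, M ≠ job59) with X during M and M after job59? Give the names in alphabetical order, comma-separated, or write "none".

job46, job53, job54

Target job59 = [125, 214].
Intermediaries M with M after job59: job46, job47, job48, job51, job53, job54, job55.
Via job46 — items with X during job46: none.
Via job47 — items with X during job47: job46, job54.
Via job48 — items with X during job48: job53.
Via job51 — items with X during job51: none.
Via job53 — items with X during job53: none.
Via job54 — items with X during job54: none.
Via job55 — items with X during job55: job46, job54.
Union: job46, job53, job54.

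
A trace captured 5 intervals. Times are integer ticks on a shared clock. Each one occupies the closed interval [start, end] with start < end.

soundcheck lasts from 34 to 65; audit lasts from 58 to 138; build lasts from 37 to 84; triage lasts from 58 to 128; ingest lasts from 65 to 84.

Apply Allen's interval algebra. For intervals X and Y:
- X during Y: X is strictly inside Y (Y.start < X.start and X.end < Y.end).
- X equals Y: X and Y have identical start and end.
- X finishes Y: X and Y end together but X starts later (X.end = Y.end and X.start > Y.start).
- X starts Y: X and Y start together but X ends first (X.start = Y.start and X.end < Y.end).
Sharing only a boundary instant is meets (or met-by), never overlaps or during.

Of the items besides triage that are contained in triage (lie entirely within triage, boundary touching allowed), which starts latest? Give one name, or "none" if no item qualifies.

Target triage = [58, 128].
audit [58, 138] → started-by → excluded.
build [37, 84] → overlaps → excluded.
ingest [65, 84] → during → candidate.
soundcheck [34, 65] → overlaps → excluded.
Among candidates, latest start is 65 → ingest.

ingest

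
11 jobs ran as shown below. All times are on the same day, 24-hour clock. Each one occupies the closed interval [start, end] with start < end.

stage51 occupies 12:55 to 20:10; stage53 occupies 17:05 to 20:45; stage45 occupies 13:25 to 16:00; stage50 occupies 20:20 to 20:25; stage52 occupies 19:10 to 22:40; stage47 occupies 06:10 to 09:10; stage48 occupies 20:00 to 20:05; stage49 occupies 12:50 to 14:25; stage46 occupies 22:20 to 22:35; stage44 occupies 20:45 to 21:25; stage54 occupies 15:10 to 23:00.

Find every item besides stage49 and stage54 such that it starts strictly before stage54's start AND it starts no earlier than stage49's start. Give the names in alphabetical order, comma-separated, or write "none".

Conditions: its start is strictly before stage54's start (X.start < 15:10) AND its start is no earlier than stage49's start (X.start >= 12:50).
stage44: start 20:45 < 15:10? ✗; start 20:45 >= 12:50? ✓ → no.
stage45: start 13:25 < 15:10? ✓; start 13:25 >= 12:50? ✓ → yes.
stage46: start 22:20 < 15:10? ✗; start 22:20 >= 12:50? ✓ → no.
stage47: start 06:10 < 15:10? ✓; start 06:10 >= 12:50? ✗ → no.
stage48: start 20:00 < 15:10? ✗; start 20:00 >= 12:50? ✓ → no.
stage50: start 20:20 < 15:10? ✗; start 20:20 >= 12:50? ✓ → no.
stage51: start 12:55 < 15:10? ✓; start 12:55 >= 12:50? ✓ → yes.
stage52: start 19:10 < 15:10? ✗; start 19:10 >= 12:50? ✓ → no.
stage53: start 17:05 < 15:10? ✗; start 17:05 >= 12:50? ✓ → no.
Result: stage45, stage51.

stage45, stage51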